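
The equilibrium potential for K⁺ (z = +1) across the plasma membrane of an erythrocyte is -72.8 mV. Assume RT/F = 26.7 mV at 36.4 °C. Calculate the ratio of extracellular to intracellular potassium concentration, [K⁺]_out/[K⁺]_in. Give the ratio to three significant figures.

0.0654

ln([out]/[in]) = E·z/(26.7) = -72.8 × 1 / 26.7 = -2.7266
[out]/[in] = e^(-2.7266) = 0.06544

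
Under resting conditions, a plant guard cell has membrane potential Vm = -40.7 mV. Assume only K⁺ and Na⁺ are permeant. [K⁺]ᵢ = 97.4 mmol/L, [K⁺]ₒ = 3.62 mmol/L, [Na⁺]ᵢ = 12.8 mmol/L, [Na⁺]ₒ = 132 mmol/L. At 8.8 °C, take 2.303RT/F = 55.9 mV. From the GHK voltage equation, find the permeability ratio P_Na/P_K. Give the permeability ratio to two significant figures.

0.11

Let α = P_Na/P_K. GHK: Vm = 55.9·log₁₀[(Kₒ + α·Naₒ)/(Kᵢ + α·Naᵢ)].
10^(Vm/55.9) = 10^(-40.7/55.9) = 0.18703
So 0.18703·(Kᵢ + α·Naᵢ) = Kₒ + α·Naₒ → α = (0.18703·97.4 − 3.62) / (132.0 − 0.18703·12.8)
α = (18.22 − 3.62) / (132.0 − 2.394) = 14.6/129.6 = 0.1126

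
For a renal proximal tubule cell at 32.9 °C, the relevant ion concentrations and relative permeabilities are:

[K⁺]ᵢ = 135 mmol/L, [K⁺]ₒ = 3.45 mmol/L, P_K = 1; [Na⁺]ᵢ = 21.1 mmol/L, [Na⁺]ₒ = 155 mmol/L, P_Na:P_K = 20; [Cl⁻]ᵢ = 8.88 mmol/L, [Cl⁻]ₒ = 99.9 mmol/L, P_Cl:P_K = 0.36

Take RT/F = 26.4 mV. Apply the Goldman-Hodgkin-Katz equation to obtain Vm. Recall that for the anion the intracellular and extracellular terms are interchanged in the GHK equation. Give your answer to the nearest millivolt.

Vm = 26.4 · ln[(Σ P·[cation]ₒ + Σ P·[anion]ᵢ) / (Σ P·[cation]ᵢ + Σ P·[anion]ₒ)]
Numerator = 1×3.45 + 20×155 + 0.36×8.88 = 3107
Denominator = 1×135 + 20×21.1 + 0.36×99.9 = 593
Vm = 26.4 · ln(5.2392) = 26.4 × (1.6562) = 43.72 mV

44 mV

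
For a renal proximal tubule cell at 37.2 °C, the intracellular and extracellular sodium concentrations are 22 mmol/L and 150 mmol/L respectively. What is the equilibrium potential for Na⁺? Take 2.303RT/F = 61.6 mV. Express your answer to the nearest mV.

51 mV

E = (61.6/z) · log₁₀([Na⁺]_out/[Na⁺]_in) with z = +1.
= (61.6/1) · log₁₀(150/22) = 61.60 · log₁₀(6.818)
= 61.60 · (0.8337) = 51.35 mV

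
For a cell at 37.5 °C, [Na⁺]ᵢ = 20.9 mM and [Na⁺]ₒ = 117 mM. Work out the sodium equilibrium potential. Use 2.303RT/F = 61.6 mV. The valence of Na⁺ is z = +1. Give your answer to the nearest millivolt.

46 mV

E = (61.6/z) · log₁₀([Na⁺]_out/[Na⁺]_in) with z = +1.
= (61.6/1) · log₁₀(117/20.9) = 61.60 · log₁₀(5.598)
= 61.60 · (0.7480) = 46.08 mV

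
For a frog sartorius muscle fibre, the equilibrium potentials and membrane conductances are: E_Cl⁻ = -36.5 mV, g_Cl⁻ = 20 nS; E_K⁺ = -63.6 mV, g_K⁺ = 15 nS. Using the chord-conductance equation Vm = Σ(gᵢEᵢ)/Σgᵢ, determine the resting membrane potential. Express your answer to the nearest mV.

-48 mV

Σ gᵢEᵢ = 20·(-36.5) + 15·(-63.6) = -1684.00
Σ gᵢ = 20 + 15 = 35
Vm = -1684.00 / 35 = -48.11 mV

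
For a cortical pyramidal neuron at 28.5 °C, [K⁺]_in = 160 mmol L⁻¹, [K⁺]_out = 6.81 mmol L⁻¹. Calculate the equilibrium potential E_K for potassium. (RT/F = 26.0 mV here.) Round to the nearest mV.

-82 mV

E = (26.0/z) · ln([K⁺]_out/[K⁺]_in) with z = +1.
= (26.0/1) · ln(6.81/160) = 26.00 · ln(0.04256)
= 26.00 · (-3.1568) = -82.08 mV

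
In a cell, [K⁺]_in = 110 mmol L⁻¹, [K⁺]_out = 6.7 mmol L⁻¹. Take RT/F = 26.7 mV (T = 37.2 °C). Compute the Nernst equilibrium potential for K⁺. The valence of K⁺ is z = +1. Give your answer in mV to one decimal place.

E = (26.7/z) · ln([K⁺]_out/[K⁺]_in) with z = +1.
= (26.7/1) · ln(6.7/110) = 26.70 · ln(0.06091)
= 26.70 · (-2.7984) = -74.72 mV

-74.7 mV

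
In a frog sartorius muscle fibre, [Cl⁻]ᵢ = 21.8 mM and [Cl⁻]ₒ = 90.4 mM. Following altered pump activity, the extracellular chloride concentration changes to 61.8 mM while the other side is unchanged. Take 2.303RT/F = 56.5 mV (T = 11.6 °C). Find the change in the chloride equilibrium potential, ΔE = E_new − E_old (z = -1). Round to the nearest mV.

E_old = (56.5/-1)·log₁₀(90.4/21.8) = -34.90 mV
E_new = (56.5/-1)·log₁₀(61.8/21.8) = -25.57 mV
ΔE = -25.57 − (-34.90) = 9.33 mV

9 mV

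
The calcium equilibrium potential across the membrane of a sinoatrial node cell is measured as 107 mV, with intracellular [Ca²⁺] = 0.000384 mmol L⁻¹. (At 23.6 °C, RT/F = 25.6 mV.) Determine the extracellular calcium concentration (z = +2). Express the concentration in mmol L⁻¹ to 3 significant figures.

Nernst: E = (25.6/2) · ln([out]/[in]), so ln([out]/[in]) = 107.0 × 2 / 25.6 = 8.3594.
[out]/[in] = e^(8.3594) = 4270.
[out] = 4270 × 0.000384 = 1.64 mmol L⁻¹.

1.64 mmol L⁻¹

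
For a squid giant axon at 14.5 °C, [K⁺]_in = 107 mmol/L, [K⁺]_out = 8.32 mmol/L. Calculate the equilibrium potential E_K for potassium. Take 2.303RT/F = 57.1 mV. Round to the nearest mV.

-63 mV

E = (57.1/z) · log₁₀([K⁺]_out/[K⁺]_in) with z = +1.
= (57.1/1) · log₁₀(8.32/107) = 57.10 · log₁₀(0.07776)
= 57.10 · (-1.1093) = -63.34 mV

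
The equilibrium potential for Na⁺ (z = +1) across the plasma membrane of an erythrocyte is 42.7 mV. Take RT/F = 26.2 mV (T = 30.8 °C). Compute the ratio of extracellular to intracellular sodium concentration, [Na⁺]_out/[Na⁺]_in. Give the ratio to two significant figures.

ln([out]/[in]) = E·z/(26.2) = 42.7 × 1 / 26.2 = 1.6298
[out]/[in] = e^(1.6298) = 5.103

5.1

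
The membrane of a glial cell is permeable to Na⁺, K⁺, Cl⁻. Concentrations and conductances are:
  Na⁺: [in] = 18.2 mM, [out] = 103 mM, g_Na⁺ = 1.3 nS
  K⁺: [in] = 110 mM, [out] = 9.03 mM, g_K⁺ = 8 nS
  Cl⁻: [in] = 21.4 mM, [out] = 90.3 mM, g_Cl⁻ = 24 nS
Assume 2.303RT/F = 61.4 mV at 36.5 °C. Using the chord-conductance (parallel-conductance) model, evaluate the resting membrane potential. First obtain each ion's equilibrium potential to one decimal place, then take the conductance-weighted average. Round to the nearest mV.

-42 mV

E_Na⁺ = (61.4/1)·log₁₀(103/18.2) = 46.2 mV
E_K⁺ = (61.4/1)·log₁₀(9.03/110) = -66.7 mV
E_Cl⁻ = (61.4/-1)·log₁₀(90.3/21.4) = -38.4 mV
Vm = (Σ gᵢEᵢ)/(Σ gᵢ) = (1.3·46.2 + 8·-66.7 + 24·-38.4) / (1.3 + 8 + 24)
= -1395.14 / 33.3 = -41.90 mV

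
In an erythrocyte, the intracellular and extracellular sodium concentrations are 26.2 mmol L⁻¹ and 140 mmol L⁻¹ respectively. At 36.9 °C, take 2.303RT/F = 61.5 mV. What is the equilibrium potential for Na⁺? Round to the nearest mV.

E = (61.5/z) · log₁₀([Na⁺]_out/[Na⁺]_in) with z = +1.
= (61.5/1) · log₁₀(140/26.2) = 61.50 · log₁₀(5.344)
= 61.50 · (0.7278) = 44.76 mV

45 mV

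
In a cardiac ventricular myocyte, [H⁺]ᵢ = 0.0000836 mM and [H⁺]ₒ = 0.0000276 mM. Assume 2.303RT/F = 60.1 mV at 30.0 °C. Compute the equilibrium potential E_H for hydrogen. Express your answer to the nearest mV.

E = (60.1/z) · log₁₀([H⁺]_out/[H⁺]_in) with z = +1.
= (60.1/1) · log₁₀(0.0000276/0.0000836) = 60.10 · log₁₀(0.3301)
= 60.10 · (-0.4813) = -28.93 mV

-29 mV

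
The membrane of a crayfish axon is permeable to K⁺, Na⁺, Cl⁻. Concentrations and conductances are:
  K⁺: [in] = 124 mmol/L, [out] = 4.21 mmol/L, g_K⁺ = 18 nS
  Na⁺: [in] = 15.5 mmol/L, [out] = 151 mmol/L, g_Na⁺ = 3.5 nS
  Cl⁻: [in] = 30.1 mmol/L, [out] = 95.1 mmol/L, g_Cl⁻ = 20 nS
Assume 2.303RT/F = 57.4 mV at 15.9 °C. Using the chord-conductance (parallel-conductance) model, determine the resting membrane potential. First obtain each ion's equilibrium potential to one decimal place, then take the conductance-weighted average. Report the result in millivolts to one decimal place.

-45.6 mV

E_K⁺ = (57.4/1)·log₁₀(4.21/124) = -84.3 mV
E_Na⁺ = (57.4/1)·log₁₀(151/15.5) = 56.7 mV
E_Cl⁻ = (57.4/-1)·log₁₀(95.1/30.1) = -28.7 mV
Vm = (Σ gᵢEᵢ)/(Σ gᵢ) = (18·-84.3 + 3.5·56.7 + 20·-28.7) / (18 + 3.5 + 20)
= -1892.95 / 41.5 = -45.61 mV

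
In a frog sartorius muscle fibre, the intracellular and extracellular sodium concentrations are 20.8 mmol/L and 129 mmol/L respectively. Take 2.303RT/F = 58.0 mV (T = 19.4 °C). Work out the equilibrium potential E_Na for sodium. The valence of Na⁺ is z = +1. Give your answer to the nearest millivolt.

E = (58.0/z) · log₁₀([Na⁺]_out/[Na⁺]_in) with z = +1.
= (58.0/1) · log₁₀(129/20.8) = 58.00 · log₁₀(6.202)
= 58.00 · (0.7925) = 45.97 mV

46 mV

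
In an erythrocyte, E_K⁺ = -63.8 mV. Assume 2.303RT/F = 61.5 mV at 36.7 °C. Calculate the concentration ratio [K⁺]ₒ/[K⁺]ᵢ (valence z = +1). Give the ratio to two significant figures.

log₁₀([out]/[in]) = E·z/(61.5) = -63.8 × 1 / 61.5 = -1.0374
[out]/[in] = 10^(-1.0374) = 0.09175

0.092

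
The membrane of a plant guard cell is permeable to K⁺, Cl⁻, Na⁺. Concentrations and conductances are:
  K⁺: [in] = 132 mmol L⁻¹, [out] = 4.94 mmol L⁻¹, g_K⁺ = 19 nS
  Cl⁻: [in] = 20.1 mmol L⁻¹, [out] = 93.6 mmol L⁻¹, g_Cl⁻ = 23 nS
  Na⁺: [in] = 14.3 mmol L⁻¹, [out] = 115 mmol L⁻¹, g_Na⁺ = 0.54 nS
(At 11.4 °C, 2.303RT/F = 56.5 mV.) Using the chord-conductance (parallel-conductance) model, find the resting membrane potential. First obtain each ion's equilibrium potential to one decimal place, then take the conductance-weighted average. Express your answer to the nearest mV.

-56 mV

E_K⁺ = (56.5/1)·log₁₀(4.94/132) = -80.6 mV
E_Cl⁻ = (56.5/-1)·log₁₀(93.6/20.1) = -37.7 mV
E_Na⁺ = (56.5/1)·log₁₀(115/14.3) = 51.2 mV
Vm = (Σ gᵢEᵢ)/(Σ gᵢ) = (19·-80.6 + 23·-37.7 + 0.54·51.2) / (19 + 23 + 0.54)
= -2370.85 / 42.54 = -55.73 mV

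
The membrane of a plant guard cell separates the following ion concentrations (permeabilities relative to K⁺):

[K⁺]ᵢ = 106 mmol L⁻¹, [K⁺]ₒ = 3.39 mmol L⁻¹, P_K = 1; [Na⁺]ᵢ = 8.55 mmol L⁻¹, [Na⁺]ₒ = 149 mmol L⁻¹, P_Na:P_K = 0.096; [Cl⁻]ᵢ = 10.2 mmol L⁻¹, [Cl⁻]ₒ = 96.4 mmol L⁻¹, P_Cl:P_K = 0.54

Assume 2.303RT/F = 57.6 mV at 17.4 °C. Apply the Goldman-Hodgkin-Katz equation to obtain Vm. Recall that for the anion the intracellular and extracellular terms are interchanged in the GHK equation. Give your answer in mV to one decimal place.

Vm = 57.6 · log₁₀[(Σ P·[cation]ₒ + Σ P·[anion]ᵢ) / (Σ P·[cation]ᵢ + Σ P·[anion]ₒ)]
Numerator = 1×3.39 + 0.096×149 + 0.54×10.2 = 23.2
Denominator = 1×106 + 0.096×8.55 + 0.54×96.4 = 158.9
Vm = 57.6 · log₁₀(0.14604) = 57.6 × (-0.8355) = -48.13 mV

-48.1 mV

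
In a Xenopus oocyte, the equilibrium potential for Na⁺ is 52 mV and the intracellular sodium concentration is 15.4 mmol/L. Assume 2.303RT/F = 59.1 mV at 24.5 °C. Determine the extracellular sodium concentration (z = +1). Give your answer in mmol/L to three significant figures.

117 mmol/L

Nernst: E = (59.1/1) · log₁₀([out]/[in]), so log₁₀([out]/[in]) = 52.0 × 1 / 59.1 = 0.8799.
[out]/[in] = 10^(0.8799) = 7.583.
[out] = 7.583 × 15.4 = 116.8 mmol/L.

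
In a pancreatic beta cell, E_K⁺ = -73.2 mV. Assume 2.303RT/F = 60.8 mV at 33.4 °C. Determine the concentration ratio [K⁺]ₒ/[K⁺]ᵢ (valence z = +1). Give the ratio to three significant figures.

0.0625

log₁₀([out]/[in]) = E·z/(60.8) = -73.2 × 1 / 60.8 = -1.2039
[out]/[in] = 10^(-1.2039) = 0.06252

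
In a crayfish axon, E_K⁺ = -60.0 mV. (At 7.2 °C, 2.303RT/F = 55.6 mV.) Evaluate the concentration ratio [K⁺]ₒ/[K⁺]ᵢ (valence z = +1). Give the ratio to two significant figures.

log₁₀([out]/[in]) = E·z/(55.6) = -60.0 × 1 / 55.6 = -1.0791
[out]/[in] = 10^(-1.0791) = 0.08334

0.083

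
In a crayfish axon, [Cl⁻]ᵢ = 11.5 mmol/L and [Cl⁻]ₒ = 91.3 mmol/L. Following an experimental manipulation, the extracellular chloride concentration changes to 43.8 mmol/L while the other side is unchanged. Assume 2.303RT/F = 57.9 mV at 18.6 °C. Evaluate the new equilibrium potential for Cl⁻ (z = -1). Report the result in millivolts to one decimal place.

-33.6 mV

After the shift: [Cl⁻]_out = 43.8, [Cl⁻]_in = 11.5 mmol/L.
E_new = (57.9/-1)·log₁₀(43.8/11.5) = -57.90 · (0.5808) = -33.63 mV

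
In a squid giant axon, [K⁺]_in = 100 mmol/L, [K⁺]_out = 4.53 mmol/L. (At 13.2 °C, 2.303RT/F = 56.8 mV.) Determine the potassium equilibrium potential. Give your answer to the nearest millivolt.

E = (56.8/z) · log₁₀([K⁺]_out/[K⁺]_in) with z = +1.
= (56.8/1) · log₁₀(4.53/100) = 56.80 · log₁₀(0.0453)
= 56.80 · (-1.3439) = -76.33 mV

-76 mV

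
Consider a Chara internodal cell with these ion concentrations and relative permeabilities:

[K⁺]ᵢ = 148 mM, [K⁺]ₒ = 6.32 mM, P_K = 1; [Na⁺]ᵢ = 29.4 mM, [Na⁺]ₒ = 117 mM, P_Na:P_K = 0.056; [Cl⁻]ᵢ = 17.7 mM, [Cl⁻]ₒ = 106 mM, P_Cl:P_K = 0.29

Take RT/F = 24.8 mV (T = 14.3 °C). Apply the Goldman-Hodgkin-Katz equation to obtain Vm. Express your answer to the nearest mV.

Vm = 24.8 · ln[(Σ P·[cation]ₒ + Σ P·[anion]ᵢ) / (Σ P·[cation]ᵢ + Σ P·[anion]ₒ)]
Numerator = 1×6.32 + 0.056×117 + 0.29×17.7 = 18
Denominator = 1×148 + 0.056×29.4 + 0.29×106 = 180.4
Vm = 24.8 · ln(0.099814) = 24.8 × (-2.3045) = -57.15 mV

-57 mV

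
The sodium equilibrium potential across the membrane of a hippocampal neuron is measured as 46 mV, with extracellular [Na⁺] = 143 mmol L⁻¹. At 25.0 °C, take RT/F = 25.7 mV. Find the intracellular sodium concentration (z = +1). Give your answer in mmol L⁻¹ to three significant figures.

Nernst: E = (25.7/1) · ln([out]/[in]), so ln([out]/[in]) = 46.0 × 1 / 25.7 = 1.7899.
[out]/[in] = e^(1.7899) = 5.989.
[in] = 143 / 5.989 = 23.88 mmol L⁻¹.

23.9 mmol L⁻¹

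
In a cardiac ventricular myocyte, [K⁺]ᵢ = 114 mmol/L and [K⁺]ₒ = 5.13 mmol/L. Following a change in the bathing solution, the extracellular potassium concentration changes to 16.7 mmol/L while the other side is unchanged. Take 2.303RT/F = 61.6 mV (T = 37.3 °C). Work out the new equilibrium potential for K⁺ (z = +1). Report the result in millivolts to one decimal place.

After the shift: [K⁺]_out = 16.7, [K⁺]_in = 114 mmol/L.
E_new = (61.6/1)·log₁₀(16.7/114) = 61.60 · (-0.8342) = -51.39 mV

-51.4 mV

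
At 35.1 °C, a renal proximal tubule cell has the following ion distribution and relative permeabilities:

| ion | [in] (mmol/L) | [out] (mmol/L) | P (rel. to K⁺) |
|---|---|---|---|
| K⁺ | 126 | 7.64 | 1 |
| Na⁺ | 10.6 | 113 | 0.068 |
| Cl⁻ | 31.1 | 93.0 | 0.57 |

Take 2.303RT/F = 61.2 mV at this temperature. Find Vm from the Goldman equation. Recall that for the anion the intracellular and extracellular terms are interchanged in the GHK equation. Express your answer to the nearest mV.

-45 mV

Vm = 61.2 · log₁₀[(Σ P·[cation]ₒ + Σ P·[anion]ᵢ) / (Σ P·[cation]ᵢ + Σ P·[anion]ₒ)]
Numerator = 1×7.64 + 0.068×113 + 0.57×31.1 = 33.05
Denominator = 1×126 + 0.068×10.6 + 0.57×93.0 = 179.7
Vm = 61.2 · log₁₀(0.18389) = 61.2 × (-0.7354) = -45.01 mV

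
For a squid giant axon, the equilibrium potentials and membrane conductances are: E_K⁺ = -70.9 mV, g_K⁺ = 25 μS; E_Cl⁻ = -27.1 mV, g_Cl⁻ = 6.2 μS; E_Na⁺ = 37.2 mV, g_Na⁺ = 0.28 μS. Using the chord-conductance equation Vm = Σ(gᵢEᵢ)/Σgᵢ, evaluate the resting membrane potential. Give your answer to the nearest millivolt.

-61 mV

Σ gᵢEᵢ = 25·(-70.9) + 6.2·(-27.1) + 0.28·(37.2) = -1930.10
Σ gᵢ = 25 + 6.2 + 0.28 = 31.48
Vm = -1930.10 / 31.48 = -61.31 mV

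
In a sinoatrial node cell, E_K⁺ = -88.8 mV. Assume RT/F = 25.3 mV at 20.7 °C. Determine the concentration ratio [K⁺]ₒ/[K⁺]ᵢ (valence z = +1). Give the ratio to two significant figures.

0.030

ln([out]/[in]) = E·z/(25.3) = -88.8 × 1 / 25.3 = -3.5099
[out]/[in] = e^(-3.5099) = 0.0299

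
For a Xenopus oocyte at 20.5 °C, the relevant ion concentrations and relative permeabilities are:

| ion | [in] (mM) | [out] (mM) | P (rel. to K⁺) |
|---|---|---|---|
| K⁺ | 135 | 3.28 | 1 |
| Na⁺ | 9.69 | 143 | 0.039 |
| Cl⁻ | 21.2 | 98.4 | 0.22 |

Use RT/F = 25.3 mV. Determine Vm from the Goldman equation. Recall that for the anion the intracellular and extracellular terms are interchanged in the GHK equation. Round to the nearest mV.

Vm = 25.3 · ln[(Σ P·[cation]ₒ + Σ P·[anion]ᵢ) / (Σ P·[cation]ᵢ + Σ P·[anion]ₒ)]
Numerator = 1×3.28 + 0.039×143 + 0.22×21.2 = 13.52
Denominator = 1×135 + 0.039×9.69 + 0.22×98.4 = 157
Vm = 25.3 · ln(0.086107) = 25.3 × (-2.4522) = -62.04 mV

-62 mV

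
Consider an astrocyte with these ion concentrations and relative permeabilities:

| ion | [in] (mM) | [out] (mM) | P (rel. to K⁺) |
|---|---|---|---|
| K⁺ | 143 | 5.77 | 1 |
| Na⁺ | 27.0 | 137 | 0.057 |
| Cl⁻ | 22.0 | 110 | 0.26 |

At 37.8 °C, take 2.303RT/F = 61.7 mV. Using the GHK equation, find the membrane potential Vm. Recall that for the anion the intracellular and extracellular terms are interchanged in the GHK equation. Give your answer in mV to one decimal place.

Vm = 61.7 · log₁₀[(Σ P·[cation]ₒ + Σ P·[anion]ᵢ) / (Σ P·[cation]ᵢ + Σ P·[anion]ₒ)]
Numerator = 1×5.77 + 0.057×137 + 0.26×22.0 = 19.3
Denominator = 1×143 + 0.057×27.0 + 0.26×110 = 173.1
Vm = 61.7 · log₁₀(0.11147) = 61.7 × (-0.9529) = -58.79 mV

-58.8 mV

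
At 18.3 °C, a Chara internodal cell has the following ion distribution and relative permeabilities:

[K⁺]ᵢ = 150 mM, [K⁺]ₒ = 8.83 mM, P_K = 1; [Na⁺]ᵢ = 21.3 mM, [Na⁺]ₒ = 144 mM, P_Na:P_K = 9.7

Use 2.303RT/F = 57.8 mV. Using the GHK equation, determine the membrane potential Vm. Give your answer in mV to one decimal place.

34.4 mV

Vm = 57.8 · log₁₀[(Σ P·[cation]ₒ + Σ P·[anion]ᵢ) / (Σ P·[cation]ᵢ + Σ P·[anion]ₒ)]
Numerator = 1×8.83 + 9.7×144 = 1406
Denominator = 1×150 + 9.7×21.3 = 356.6
Vm = 57.8 · log₁₀(3.9416) = 57.8 × (0.5957) = 34.43 mV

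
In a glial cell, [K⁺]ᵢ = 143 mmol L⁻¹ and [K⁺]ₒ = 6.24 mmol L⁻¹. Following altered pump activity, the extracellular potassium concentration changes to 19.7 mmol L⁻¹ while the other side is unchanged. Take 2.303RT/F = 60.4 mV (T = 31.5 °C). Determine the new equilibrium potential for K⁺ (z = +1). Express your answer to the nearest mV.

-52 mV

After the shift: [K⁺]_out = 19.7, [K⁺]_in = 143 mmol L⁻¹.
E_new = (60.4/1)·log₁₀(19.7/143) = 60.40 · (-0.8609) = -52.00 mV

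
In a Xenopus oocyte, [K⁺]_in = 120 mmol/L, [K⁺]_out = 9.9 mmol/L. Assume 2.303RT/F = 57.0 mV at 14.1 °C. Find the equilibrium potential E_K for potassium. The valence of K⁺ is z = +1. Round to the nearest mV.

-62 mV

E = (57.0/z) · log₁₀([K⁺]_out/[K⁺]_in) with z = +1.
= (57.0/1) · log₁₀(9.9/120) = 57.00 · log₁₀(0.0825)
= 57.00 · (-1.0835) = -61.76 mV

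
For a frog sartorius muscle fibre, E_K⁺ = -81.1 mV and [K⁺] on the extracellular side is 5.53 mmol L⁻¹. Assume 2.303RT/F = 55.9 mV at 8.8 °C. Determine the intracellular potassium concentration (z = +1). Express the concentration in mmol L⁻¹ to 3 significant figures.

156 mmol L⁻¹

Nernst: E = (55.9/1) · log₁₀([out]/[in]), so log₁₀([out]/[in]) = -81.1 × 1 / 55.9 = -1.4508.
[out]/[in] = 10^(-1.4508) = 0.03542.
[in] = 5.53 / 0.03542 = 156.1 mmol L⁻¹.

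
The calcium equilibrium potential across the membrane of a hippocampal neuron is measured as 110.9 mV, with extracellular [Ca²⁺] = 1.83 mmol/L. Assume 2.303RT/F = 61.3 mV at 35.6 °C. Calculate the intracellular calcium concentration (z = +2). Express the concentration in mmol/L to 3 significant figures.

0.000441 mmol/L

Nernst: E = (61.3/2) · log₁₀([out]/[in]), so log₁₀([out]/[in]) = 110.9 × 2 / 61.3 = 3.6183.
[out]/[in] = 10^(3.6183) = 4152.
[in] = 1.83 / 4152 = 0.0004407 mmol/L.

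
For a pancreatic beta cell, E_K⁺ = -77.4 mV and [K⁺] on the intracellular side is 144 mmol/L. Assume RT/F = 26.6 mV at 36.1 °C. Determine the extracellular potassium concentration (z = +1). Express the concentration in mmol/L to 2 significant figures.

Nernst: E = (26.6/1) · ln([out]/[in]), so ln([out]/[in]) = -77.4 × 1 / 26.6 = -2.9098.
[out]/[in] = e^(-2.9098) = 0.05449.
[out] = 0.05449 × 144 = 7.846 mmol/L.

7.8 mmol/L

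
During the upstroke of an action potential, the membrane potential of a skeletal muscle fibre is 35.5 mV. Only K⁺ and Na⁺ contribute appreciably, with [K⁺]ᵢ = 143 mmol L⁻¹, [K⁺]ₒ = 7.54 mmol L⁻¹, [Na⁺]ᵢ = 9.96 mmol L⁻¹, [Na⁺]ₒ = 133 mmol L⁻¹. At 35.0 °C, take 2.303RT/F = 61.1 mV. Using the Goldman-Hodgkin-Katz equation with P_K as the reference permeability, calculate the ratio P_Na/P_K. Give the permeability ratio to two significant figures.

Let α = P_Na/P_K. GHK: Vm = 61.1·log₁₀[(Kₒ + α·Naₒ)/(Kᵢ + α·Naᵢ)].
10^(Vm/61.1) = 10^(35.5/61.1) = 3.8108
So 3.8108·(Kᵢ + α·Naᵢ) = Kₒ + α·Naₒ → α = (3.8108·143.0 − 7.54) / (133.0 − 3.8108·9.96)
α = (544.9 − 7.54) / (133.0 − 37.96) = 537.4/95.04 = 5.654

5.7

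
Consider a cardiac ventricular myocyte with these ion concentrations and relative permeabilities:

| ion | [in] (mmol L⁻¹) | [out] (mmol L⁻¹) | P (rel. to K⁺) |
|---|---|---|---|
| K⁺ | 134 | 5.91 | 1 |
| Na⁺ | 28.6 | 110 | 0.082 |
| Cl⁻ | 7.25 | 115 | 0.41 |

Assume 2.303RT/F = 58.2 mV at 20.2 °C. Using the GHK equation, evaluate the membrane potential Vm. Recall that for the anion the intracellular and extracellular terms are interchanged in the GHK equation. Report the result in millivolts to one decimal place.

-58.8 mV

Vm = 58.2 · log₁₀[(Σ P·[cation]ₒ + Σ P·[anion]ᵢ) / (Σ P·[cation]ᵢ + Σ P·[anion]ₒ)]
Numerator = 1×5.91 + 0.082×110 + 0.41×7.25 = 17.9
Denominator = 1×134 + 0.082×28.6 + 0.41×115 = 183.5
Vm = 58.2 · log₁₀(0.097564) = 58.2 × (-1.0107) = -58.82 mV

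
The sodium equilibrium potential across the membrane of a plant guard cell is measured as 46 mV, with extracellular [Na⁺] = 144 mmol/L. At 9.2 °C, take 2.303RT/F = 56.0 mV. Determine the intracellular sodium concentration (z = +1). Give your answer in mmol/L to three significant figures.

21.7 mmol/L

Nernst: E = (56.0/1) · log₁₀([out]/[in]), so log₁₀([out]/[in]) = 46.0 × 1 / 56.0 = 0.8214.
[out]/[in] = 10^(0.8214) = 6.629.
[in] = 144 / 6.629 = 21.72 mmol/L.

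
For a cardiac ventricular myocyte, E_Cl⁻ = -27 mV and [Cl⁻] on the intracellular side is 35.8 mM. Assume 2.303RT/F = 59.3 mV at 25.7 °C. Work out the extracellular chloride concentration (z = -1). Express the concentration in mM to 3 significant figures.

102 mM

Nernst: E = (59.3/-1) · log₁₀([out]/[in]), so log₁₀([out]/[in]) = -27.0 × -1 / 59.3 = 0.4553.
[out]/[in] = 10^(0.4553) = 2.853.
[out] = 2.853 × 35.8 = 102.1 mM.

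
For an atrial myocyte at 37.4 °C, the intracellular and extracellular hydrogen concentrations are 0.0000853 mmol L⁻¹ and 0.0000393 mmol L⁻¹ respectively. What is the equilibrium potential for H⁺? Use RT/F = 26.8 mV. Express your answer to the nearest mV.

-21 mV

E = (26.8/z) · ln([H⁺]_out/[H⁺]_in) with z = +1.
= (26.8/1) · ln(0.0000393/0.0000853) = 26.80 · ln(0.4607)
= 26.80 · (-0.7749) = -20.77 mV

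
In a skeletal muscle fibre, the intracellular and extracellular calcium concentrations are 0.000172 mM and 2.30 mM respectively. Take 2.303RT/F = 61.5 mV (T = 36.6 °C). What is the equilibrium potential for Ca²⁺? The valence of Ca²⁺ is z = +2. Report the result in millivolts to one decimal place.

126.9 mV

E = (61.5/z) · log₁₀([Ca²⁺]_out/[Ca²⁺]_in) with z = +2.
= (61.5/2) · log₁₀(2.30/0.000172) = 30.75 · log₁₀(1.337e+04)
= 30.75 · (4.1262) = 126.88 mV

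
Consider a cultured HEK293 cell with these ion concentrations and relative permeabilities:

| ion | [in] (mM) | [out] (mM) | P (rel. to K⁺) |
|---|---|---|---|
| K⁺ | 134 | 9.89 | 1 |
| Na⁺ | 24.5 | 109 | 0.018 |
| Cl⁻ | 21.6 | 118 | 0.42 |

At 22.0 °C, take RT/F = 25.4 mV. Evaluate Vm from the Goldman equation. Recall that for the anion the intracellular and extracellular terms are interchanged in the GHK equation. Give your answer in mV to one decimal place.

Vm = 25.4 · ln[(Σ P·[cation]ₒ + Σ P·[anion]ᵢ) / (Σ P·[cation]ᵢ + Σ P·[anion]ₒ)]
Numerator = 1×9.89 + 0.018×109 + 0.42×21.6 = 20.92
Denominator = 1×134 + 0.018×24.5 + 0.42×118 = 184
Vm = 25.4 · ln(0.11372) = 25.4 × (-2.1740) = -55.22 mV

-55.2 mV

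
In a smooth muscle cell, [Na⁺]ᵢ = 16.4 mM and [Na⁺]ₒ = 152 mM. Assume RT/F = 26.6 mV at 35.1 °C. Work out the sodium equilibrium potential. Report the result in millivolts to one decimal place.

59.2 mV

E = (26.6/z) · ln([Na⁺]_out/[Na⁺]_in) with z = +1.
= (26.6/1) · ln(152/16.4) = 26.60 · ln(9.268)
= 26.60 · (2.2266) = 59.23 mV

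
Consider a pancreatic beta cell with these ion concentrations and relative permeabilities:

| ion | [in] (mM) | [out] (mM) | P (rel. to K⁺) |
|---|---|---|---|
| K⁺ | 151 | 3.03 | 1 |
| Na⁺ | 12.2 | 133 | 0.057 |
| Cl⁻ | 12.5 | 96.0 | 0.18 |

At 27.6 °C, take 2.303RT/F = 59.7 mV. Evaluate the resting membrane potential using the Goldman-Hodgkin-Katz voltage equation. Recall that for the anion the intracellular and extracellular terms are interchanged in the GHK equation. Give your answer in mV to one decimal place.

-66.8 mV

Vm = 59.7 · log₁₀[(Σ P·[cation]ₒ + Σ P·[anion]ᵢ) / (Σ P·[cation]ᵢ + Σ P·[anion]ₒ)]
Numerator = 1×3.03 + 0.057×133 + 0.18×12.5 = 12.86
Denominator = 1×151 + 0.057×12.2 + 0.18×96.0 = 169
Vm = 59.7 · log₁₀(0.076112) = 59.7 × (-1.1185) = -66.78 mV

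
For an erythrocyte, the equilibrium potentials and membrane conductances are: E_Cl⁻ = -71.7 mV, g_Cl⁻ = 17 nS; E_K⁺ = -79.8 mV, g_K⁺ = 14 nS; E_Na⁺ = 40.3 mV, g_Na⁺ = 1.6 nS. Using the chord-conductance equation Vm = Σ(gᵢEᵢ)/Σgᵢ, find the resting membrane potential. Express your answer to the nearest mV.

-70 mV

Σ gᵢEᵢ = 17·(-71.7) + 14·(-79.8) + 1.6·(40.3) = -2271.62
Σ gᵢ = 17 + 14 + 1.6 = 32.6
Vm = -2271.62 / 32.6 = -69.68 mV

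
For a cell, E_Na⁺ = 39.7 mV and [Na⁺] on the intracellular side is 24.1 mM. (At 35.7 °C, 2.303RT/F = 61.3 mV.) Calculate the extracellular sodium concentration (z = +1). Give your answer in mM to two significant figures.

110 mM

Nernst: E = (61.3/1) · log₁₀([out]/[in]), so log₁₀([out]/[in]) = 39.7 × 1 / 61.3 = 0.6476.
[out]/[in] = 10^(0.6476) = 4.443.
[out] = 4.443 × 24.1 = 107.1 mM.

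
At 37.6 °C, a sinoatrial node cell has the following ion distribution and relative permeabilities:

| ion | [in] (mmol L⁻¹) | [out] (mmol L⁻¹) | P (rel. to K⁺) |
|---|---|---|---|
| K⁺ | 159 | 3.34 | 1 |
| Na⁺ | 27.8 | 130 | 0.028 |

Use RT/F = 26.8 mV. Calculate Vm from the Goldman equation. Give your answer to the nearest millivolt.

Vm = 26.8 · ln[(Σ P·[cation]ₒ + Σ P·[anion]ᵢ) / (Σ P·[cation]ᵢ + Σ P·[anion]ₒ)]
Numerator = 1×3.34 + 0.028×130 = 6.98
Denominator = 1×159 + 0.028×27.8 = 159.8
Vm = 26.8 · ln(0.043686) = 26.8 × (-3.1307) = -83.90 mV

-84 mV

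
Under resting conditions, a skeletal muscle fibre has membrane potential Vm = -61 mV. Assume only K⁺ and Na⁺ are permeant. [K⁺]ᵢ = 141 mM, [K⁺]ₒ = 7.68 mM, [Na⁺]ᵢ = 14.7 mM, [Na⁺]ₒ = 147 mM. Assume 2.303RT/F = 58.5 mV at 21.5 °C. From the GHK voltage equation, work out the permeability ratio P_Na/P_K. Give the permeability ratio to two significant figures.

0.035

Let α = P_Na/P_K. GHK: Vm = 58.5·log₁₀[(Kₒ + α·Naₒ)/(Kᵢ + α·Naᵢ)].
10^(Vm/58.5) = 10^(-61.0/58.5) = 0.090629
So 0.090629·(Kᵢ + α·Naᵢ) = Kₒ + α·Naₒ → α = (0.090629·141.0 − 7.68) / (147.0 − 0.090629·14.7)
α = (12.78 − 7.68) / (147.0 − 1.332) = 5.099/145.7 = 0.035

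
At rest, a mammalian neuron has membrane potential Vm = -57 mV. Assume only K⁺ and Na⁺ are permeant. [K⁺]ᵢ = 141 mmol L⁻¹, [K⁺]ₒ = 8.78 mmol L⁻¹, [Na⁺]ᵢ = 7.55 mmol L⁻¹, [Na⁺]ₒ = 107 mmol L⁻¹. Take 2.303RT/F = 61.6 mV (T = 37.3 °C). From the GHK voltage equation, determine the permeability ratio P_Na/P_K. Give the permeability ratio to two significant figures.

0.075

Let α = P_Na/P_K. GHK: Vm = 61.6·log₁₀[(Kₒ + α·Naₒ)/(Kᵢ + α·Naᵢ)].
10^(Vm/61.6) = 10^(-57.0/61.6) = 0.11876
So 0.11876·(Kᵢ + α·Naᵢ) = Kₒ + α·Naₒ → α = (0.11876·141.0 − 8.78) / (107.0 − 0.11876·7.55)
α = (16.75 − 8.78) / (107.0 − 0.8966) = 7.965/106.1 = 0.07507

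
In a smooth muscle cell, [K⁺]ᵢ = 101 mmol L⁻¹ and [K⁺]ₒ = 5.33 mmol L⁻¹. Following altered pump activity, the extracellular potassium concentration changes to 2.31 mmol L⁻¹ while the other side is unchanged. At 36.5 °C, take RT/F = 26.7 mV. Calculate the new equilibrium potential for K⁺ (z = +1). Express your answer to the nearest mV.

After the shift: [K⁺]_out = 2.31, [K⁺]_in = 101 mmol L⁻¹.
E_new = (26.7/1)·ln(2.31/101) = 26.70 · (-3.7779) = -100.87 mV

-101 mV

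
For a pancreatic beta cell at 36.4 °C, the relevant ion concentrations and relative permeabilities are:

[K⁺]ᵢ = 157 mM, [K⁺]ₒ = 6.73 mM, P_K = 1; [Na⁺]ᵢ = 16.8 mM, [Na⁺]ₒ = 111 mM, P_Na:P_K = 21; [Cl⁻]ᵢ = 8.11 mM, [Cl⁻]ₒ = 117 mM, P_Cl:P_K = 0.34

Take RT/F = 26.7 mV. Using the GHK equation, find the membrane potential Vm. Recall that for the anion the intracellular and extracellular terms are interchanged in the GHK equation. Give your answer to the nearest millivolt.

39 mV

Vm = 26.7 · ln[(Σ P·[cation]ₒ + Σ P·[anion]ᵢ) / (Σ P·[cation]ᵢ + Σ P·[anion]ₒ)]
Numerator = 1×6.73 + 21×111 + 0.34×8.11 = 2340
Denominator = 1×157 + 21×16.8 + 0.34×117 = 549.6
Vm = 26.7 · ln(4.2587) = 26.7 × (1.4490) = 38.69 mV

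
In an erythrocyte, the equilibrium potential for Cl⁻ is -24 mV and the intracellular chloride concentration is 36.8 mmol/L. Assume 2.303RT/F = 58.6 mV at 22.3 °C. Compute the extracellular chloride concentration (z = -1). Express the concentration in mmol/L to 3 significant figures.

94.5 mmol/L

Nernst: E = (58.6/-1) · log₁₀([out]/[in]), so log₁₀([out]/[in]) = -24.0 × -1 / 58.6 = 0.4096.
[out]/[in] = 10^(0.4096) = 2.568.
[out] = 2.568 × 36.8 = 94.49 mmol/L.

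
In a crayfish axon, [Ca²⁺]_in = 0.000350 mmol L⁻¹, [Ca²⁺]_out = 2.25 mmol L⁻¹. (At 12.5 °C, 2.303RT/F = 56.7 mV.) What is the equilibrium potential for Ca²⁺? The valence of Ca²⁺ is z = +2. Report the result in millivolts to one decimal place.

108.0 mV

E = (56.7/z) · log₁₀([Ca²⁺]_out/[Ca²⁺]_in) with z = +2.
= (56.7/2) · log₁₀(2.25/0.000350) = 28.35 · log₁₀(6429)
= 28.35 · (3.8081) = 107.96 mV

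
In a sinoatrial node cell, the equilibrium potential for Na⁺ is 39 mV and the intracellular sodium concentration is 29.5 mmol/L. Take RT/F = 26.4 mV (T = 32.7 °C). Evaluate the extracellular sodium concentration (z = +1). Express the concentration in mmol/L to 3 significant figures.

129 mmol/L

Nernst: E = (26.4/1) · ln([out]/[in]), so ln([out]/[in]) = 39.0 × 1 / 26.4 = 1.4773.
[out]/[in] = e^(1.4773) = 4.381.
[out] = 4.381 × 29.5 = 129.2 mmol/L.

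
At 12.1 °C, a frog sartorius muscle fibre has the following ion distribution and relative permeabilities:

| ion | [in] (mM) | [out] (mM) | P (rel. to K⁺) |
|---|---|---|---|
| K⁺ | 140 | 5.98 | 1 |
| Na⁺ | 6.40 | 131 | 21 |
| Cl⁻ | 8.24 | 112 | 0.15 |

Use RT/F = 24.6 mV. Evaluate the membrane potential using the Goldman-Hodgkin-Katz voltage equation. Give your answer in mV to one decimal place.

55.3 mV

Vm = 24.6 · ln[(Σ P·[cation]ₒ + Σ P·[anion]ᵢ) / (Σ P·[cation]ᵢ + Σ P·[anion]ₒ)]
Numerator = 1×5.98 + 21×131 + 0.15×8.24 = 2758
Denominator = 1×140 + 21×6.40 + 0.15×112 = 291.2
Vm = 24.6 · ln(9.4719) = 24.6 × (2.2483) = 55.31 mV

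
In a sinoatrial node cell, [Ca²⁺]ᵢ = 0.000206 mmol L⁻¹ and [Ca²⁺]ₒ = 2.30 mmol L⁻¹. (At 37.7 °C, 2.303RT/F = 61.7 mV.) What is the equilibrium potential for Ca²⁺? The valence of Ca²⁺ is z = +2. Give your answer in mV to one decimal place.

E = (61.7/z) · log₁₀([Ca²⁺]_out/[Ca²⁺]_in) with z = +2.
= (61.7/2) · log₁₀(2.30/0.000206) = 30.85 · log₁₀(1.117e+04)
= 30.85 · (4.0479) = 124.88 mV

124.9 mV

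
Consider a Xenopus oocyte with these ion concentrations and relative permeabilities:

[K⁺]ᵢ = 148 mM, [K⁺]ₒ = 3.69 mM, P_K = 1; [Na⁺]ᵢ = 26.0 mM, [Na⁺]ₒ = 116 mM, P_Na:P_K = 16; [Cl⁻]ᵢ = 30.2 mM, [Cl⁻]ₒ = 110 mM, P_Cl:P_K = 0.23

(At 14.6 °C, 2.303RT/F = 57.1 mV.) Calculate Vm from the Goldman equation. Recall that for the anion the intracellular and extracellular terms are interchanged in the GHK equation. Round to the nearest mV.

Vm = 57.1 · log₁₀[(Σ P·[cation]ₒ + Σ P·[anion]ᵢ) / (Σ P·[cation]ᵢ + Σ P·[anion]ₒ)]
Numerator = 1×3.69 + 16×116 + 0.23×30.2 = 1867
Denominator = 1×148 + 16×26.0 + 0.23×110 = 589.3
Vm = 57.1 · log₁₀(3.1675) = 57.1 × (0.5007) = 28.59 mV

29 mV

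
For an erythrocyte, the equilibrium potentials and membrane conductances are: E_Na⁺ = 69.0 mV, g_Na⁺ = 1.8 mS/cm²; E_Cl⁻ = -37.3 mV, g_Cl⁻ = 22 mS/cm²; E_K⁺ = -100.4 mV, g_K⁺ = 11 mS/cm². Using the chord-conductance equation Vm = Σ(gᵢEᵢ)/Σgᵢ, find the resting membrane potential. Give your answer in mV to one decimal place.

-51.7 mV

Σ gᵢEᵢ = 1.8·(69.0) + 22·(-37.3) + 11·(-100.4) = -1800.80
Σ gᵢ = 1.8 + 22 + 11 = 34.8
Vm = -1800.80 / 34.8 = -51.75 mV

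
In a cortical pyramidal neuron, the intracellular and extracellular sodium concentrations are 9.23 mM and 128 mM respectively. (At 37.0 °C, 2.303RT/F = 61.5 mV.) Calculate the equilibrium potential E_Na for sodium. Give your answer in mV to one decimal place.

70.2 mV

E = (61.5/z) · log₁₀([Na⁺]_out/[Na⁺]_in) with z = +1.
= (61.5/1) · log₁₀(128/9.23) = 61.50 · log₁₀(13.87)
= 61.50 · (1.1420) = 70.23 mV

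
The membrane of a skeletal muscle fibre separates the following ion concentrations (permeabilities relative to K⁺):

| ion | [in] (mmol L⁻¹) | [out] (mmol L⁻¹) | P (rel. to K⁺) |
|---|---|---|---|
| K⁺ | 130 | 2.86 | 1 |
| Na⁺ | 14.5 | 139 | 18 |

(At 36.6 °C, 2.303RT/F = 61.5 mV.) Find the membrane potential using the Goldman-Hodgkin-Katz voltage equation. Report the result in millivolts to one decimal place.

Vm = 61.5 · log₁₀[(Σ P·[cation]ₒ + Σ P·[anion]ᵢ) / (Σ P·[cation]ᵢ + Σ P·[anion]ₒ)]
Numerator = 1×2.86 + 18×139 = 2505
Denominator = 1×130 + 18×14.5 = 391
Vm = 61.5 · log₁₀(6.4063) = 61.5 × (0.8066) = 49.61 mV

49.6 mV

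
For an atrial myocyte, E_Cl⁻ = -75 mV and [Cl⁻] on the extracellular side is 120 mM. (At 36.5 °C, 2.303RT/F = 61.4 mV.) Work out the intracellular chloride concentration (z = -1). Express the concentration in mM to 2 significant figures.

Nernst: E = (61.4/-1) · log₁₀([out]/[in]), so log₁₀([out]/[in]) = -75.0 × -1 / 61.4 = 1.2215.
[out]/[in] = 10^(1.2215) = 16.65.
[in] = 120 / 16.65 = 7.206 mM.

7.2 mM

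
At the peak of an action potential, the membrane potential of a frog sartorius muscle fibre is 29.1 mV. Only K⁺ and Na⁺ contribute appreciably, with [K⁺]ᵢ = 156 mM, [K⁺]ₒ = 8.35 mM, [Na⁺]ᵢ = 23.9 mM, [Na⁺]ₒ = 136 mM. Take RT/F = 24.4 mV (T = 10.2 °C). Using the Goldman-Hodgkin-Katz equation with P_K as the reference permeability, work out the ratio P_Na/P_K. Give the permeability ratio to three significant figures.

8.84

Let α = P_Na/P_K. GHK: Vm = 24.4·ln[(Kₒ + α·Naₒ)/(Kᵢ + α·Naᵢ)].
e^(Vm/24.4) = e^(29.1/24.4) = 3.2957
So 3.2957·(Kᵢ + α·Naᵢ) = Kₒ + α·Naₒ → α = (3.2957·156.0 − 8.35) / (136.0 − 3.2957·23.9)
α = (514.1 − 8.35) / (136.0 − 78.77) = 505.8/57.23 = 8.837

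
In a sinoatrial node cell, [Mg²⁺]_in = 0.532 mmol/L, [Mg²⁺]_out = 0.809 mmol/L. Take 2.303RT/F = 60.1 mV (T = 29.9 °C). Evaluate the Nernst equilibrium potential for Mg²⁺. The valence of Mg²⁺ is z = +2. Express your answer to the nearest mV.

5 mV

E = (60.1/z) · log₁₀([Mg²⁺]_out/[Mg²⁺]_in) with z = +2.
= (60.1/2) · log₁₀(0.809/0.532) = 30.05 · log₁₀(1.521)
= 30.05 · (0.1820) = 5.47 mV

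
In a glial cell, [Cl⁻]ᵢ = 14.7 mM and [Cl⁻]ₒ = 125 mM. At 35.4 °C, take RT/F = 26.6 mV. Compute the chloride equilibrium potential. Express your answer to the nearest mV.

E = (26.6/z) · ln([Cl⁻]_out/[Cl⁻]_in) with z = -1.
For an anion, dividing by z = -1 reverses the sign.
= (26.6/-1) · ln(125/14.7) = -26.60 · ln(8.503)
= -26.60 · (2.1405) = -56.94 mV

-57 mV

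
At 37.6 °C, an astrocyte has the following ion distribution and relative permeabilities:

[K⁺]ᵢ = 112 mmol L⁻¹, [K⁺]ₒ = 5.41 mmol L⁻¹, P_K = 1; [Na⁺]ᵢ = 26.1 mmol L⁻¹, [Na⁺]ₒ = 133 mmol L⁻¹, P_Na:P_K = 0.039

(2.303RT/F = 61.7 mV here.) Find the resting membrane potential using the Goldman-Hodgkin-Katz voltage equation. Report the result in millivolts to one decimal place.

Vm = 61.7 · log₁₀[(Σ P·[cation]ₒ + Σ P·[anion]ᵢ) / (Σ P·[cation]ᵢ + Σ P·[anion]ₒ)]
Numerator = 1×5.41 + 0.039×133 = 10.6
Denominator = 1×112 + 0.039×26.1 = 113
Vm = 61.7 · log₁₀(0.093764) = 61.7 × (-1.0280) = -63.43 mV

-63.4 mV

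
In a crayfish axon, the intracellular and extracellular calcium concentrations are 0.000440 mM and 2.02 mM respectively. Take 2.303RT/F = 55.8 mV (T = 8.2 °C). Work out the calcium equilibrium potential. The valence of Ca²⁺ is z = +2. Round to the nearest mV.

E = (55.8/z) · log₁₀([Ca²⁺]_out/[Ca²⁺]_in) with z = +2.
= (55.8/2) · log₁₀(2.02/0.000440) = 27.90 · log₁₀(4591)
= 27.90 · (3.6619) = 102.17 mV

102 mV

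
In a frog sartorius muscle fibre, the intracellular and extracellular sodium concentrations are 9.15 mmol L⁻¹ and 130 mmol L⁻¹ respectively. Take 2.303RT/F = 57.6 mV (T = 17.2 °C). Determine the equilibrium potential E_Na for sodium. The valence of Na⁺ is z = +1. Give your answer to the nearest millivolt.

66 mV

E = (57.6/z) · log₁₀([Na⁺]_out/[Na⁺]_in) with z = +1.
= (57.6/1) · log₁₀(130/9.15) = 57.60 · log₁₀(14.21)
= 57.60 · (1.1525) = 66.39 mV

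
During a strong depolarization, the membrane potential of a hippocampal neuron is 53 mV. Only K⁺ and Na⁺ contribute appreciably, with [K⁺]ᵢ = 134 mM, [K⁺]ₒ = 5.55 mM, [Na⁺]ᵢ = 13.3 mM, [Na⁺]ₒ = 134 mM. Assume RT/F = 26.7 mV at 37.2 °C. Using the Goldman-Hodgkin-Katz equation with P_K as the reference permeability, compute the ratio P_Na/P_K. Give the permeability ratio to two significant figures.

26

Let α = P_Na/P_K. GHK: Vm = 26.7·ln[(Kₒ + α·Naₒ)/(Kᵢ + α·Naᵢ)].
e^(Vm/26.7) = e^(53.0/26.7) = 7.2792
So 7.2792·(Kᵢ + α·Naᵢ) = Kₒ + α·Naₒ → α = (7.2792·134.0 − 5.55) / (134.0 − 7.2792·13.3)
α = (975.4 − 5.55) / (134.0 − 96.81) = 969.9/37.19 = 26.08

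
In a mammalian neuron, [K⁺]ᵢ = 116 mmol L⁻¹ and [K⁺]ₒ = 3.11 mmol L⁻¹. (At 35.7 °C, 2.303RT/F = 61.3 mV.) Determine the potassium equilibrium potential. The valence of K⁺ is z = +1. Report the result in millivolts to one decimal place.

-96.3 mV

E = (61.3/z) · log₁₀([K⁺]_out/[K⁺]_in) with z = +1.
= (61.3/1) · log₁₀(3.11/116) = 61.30 · log₁₀(0.02681)
= 61.30 · (-1.5717) = -96.35 mV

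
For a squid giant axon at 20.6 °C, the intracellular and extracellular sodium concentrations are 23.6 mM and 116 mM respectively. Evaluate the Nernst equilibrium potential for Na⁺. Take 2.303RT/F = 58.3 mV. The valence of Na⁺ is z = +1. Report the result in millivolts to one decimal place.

40.3 mV

E = (58.3/z) · log₁₀([Na⁺]_out/[Na⁺]_in) with z = +1.
= (58.3/1) · log₁₀(116/23.6) = 58.30 · log₁₀(4.915)
= 58.30 · (0.6915) = 40.32 mV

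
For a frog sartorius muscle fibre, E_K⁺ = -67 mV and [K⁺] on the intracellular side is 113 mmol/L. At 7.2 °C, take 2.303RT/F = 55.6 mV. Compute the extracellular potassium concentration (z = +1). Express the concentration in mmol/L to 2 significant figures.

Nernst: E = (55.6/1) · log₁₀([out]/[in]), so log₁₀([out]/[in]) = -67.0 × 1 / 55.6 = -1.2050.
[out]/[in] = 10^(-1.2050) = 0.06237.
[out] = 0.06237 × 113 = 7.048 mmol/L.

7.0 mmol/L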